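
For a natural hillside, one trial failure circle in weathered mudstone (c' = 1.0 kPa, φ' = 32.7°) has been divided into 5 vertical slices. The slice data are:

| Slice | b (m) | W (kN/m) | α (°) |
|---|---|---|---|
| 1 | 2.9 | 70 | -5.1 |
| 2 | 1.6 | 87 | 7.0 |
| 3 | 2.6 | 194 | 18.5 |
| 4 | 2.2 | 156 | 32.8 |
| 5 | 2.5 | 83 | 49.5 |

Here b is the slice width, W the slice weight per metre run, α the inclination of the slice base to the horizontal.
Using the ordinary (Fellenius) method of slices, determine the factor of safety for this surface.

Ordinary method of slices: FS = Σ[c'·Δl_i + (W_i cosα_i)·tanφ'] / Σ W_i sinα_i, with Δl_i = b_i / cosα_i.
Slice 1: Δl = 2.9/cos(-5.1°) = 2.912 m; N'_1 = 70·cos(-5.1°) = 69.7; c'Δl = 2.91; W sinα = -6.2
Slice 2: Δl = 1.6/cos7.0° = 1.612 m; N'_2 = 87·cos7.0° = 86.4; c'Δl = 1.61; W sinα = 10.6
Slice 3: Δl = 2.6/cos18.5° = 2.742 m; N'_3 = 194·cos18.5° = 184.0; c'Δl = 2.74; W sinα = 61.6
Slice 4: Δl = 2.2/cos32.8° = 2.617 m; N'_4 = 156·cos32.8° = 131.1; c'Δl = 2.62; W sinα = 84.5
Slice 5: Δl = 2.5/cos49.5° = 3.849 m; N'_5 = 83·cos49.5° = 53.9; c'Δl = 3.85; W sinα = 63.1
Σc'Δl = 13.7 kN/m; ΣN' = 525.1 kN/m; ΣW sinα = 213.6 kN/m
Resisting = 13.7 + 525.1·tan32.7° = 13.7 + 337.1 = 350.8 kN/m
FS = 350.8 / 213.6 = 1.643

FS = 1.64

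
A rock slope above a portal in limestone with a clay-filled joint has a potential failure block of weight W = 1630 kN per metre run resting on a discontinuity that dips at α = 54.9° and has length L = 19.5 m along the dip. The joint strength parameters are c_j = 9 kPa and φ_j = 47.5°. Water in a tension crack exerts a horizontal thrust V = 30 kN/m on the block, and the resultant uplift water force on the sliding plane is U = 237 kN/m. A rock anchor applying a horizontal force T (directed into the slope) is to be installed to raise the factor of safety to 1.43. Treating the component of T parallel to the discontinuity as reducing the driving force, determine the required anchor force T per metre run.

T = 594 kN/m

Resolving forces along and normal to the sliding plane, with the horizontal anchor force T adding T·sinα to the effective normal force and T·cosα acting up the plane against the driving force:
FS = [c_jL + (W cosα − U − V sinα + T sinα) tanφ_j] / [W sinα + V cosα − T cosα]
Without the anchor: N' = 675.7 kN/m, driving T_d = 1350.8 kN/m, resisting R = 9·19.5 + 675.7·tan47.5° = 912.9 kN/m, FS = 0.68.
Setting FS = 1.43 and solving for T:
1.43·(1350.8 − T cos54.9°) = 912.9 + T sin54.9°·tan47.5°
T·(sin54.9°·tan47.5° + 1.43·cos54.9°) = 1.43·1350.8 − 912.9
T·(0.8181·1.0913 + 1.43·0.5750) = 1931.7 − 912.9 = 1018.8
T·1.7151 = 1018.8
T = 594.0 kN/m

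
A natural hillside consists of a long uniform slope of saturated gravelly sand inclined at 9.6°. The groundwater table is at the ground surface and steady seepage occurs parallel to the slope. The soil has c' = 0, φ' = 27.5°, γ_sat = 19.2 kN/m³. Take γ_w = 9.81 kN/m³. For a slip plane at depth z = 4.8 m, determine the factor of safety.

FS = 1.51

With seepage parallel to the slope and the water table at the surface, the effective normal stress on the slip plane uses the buoyant unit weight γ' = γ_sat − γ_w while the driving shear stress uses γ_sat:
FS = [c' + γ' z cos²β tanφ'] / [γ_sat z sinβ cosβ]
(For c' = 0 this reduces to FS = (γ'/γ_sat)·tanφ'/tanβ.)
γ' = 19.2 − 9.81 = 9.39 kN/m³
Numerator = 0.0 + 9.39·4.8·cos²9.6°·tan27.5° = 0.0 + 9.39·4.8·0.9722·0.5206 = 22.810 kPa
Denominator = 19.2·4.8·sin9.6°·cos9.6° = 19.2·4.8·0.1668·0.9860 = 15.154 kPa
FS = 22.810 / 15.154 = 1.505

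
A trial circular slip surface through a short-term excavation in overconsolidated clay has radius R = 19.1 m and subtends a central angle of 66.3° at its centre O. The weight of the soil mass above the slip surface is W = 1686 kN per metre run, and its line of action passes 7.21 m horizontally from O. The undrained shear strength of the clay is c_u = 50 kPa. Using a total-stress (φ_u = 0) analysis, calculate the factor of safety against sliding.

FS = 1.74

Taking moments about the centre O, the resisting moment is provided by the undrained shear strength acting along the arc:
Arc length L_a = R·θ = 19.1·(66.3°·π/180) = 19.1·1.1572 = 22.10 m
M_R = c_u·L_a·R = 50·22.10·19.1 = 21107.1 kN·m/m
M_D = W·d = 1686·7.21 = 12156.1 kN·m/m
FS = M_R / M_D = 21107.1 / 12156.1 = 1.736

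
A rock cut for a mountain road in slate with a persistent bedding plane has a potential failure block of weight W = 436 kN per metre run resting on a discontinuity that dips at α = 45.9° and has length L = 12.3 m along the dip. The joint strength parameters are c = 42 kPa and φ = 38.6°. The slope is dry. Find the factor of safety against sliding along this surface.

FS = 2.42

Resolving the block weight along and normal to the plane and applying the Mohr–Coulomb strength on the joint:
N' = W cosα = 436·cos45.9° = 303.4 kN/m
Driving force T = W sinα = 436·sin45.9° = 313.1 kN/m
Resisting force R = c·L + N'·tanφ = 42·12.3 + 303.4·tan38.6° = 516.6 + 242.2 = 758.8 kN/m
FS = R / T = 758.8 / 313.1 = 2.424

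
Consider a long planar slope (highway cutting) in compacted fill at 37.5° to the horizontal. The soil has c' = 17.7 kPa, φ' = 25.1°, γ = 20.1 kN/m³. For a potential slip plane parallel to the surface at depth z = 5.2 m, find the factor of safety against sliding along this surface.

FS = 0.96

For an infinite slope with a slip plane parallel to the surface (no pore pressure): FS = [c' + γz cos²β tanφ'] / [γz sinβ cosβ].
γz = 20.1·5.2 = 104.52 kN/m²
Numerator = 17.7 + 104.52·cos²37.5°·tan25.1° = 17.7 + 104.52·0.6294·0.4684 = 48.516 kPa
Denominator = 104.52·sin37.5°·cos37.5° = 104.52·0.6088·0.7934 = 50.479 kPa
FS = 48.516 / 50.479 = 0.961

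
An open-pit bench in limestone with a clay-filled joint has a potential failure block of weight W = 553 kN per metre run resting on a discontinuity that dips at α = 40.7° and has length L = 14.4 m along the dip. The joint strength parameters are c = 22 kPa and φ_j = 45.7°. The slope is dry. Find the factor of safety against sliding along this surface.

FS = 2.07

Resolving the block weight along and normal to the plane and applying the Mohr–Coulomb strength on the joint:
N' = W cosα = 553·cos40.7° = 419.2 kN/m
Driving force T = W sinα = 553·sin40.7° = 360.6 kN/m
Resisting force R = c·L + N'·tanφ_j = 22·14.4 + 419.2·tan45.7° = 316.8 + 429.6 = 746.4 kN/m
FS = R / T = 746.4 / 360.6 = 2.070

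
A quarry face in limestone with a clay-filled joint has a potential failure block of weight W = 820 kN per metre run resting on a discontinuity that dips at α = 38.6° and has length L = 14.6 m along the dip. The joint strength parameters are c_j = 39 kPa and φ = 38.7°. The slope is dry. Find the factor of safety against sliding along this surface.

FS = 2.12

Resolving the block weight along and normal to the plane and applying the Mohr–Coulomb strength on the joint:
N' = W cosα = 820·cos38.6° = 640.8 kN/m
Driving force T = W sinα = 820·sin38.6° = 511.6 kN/m
Resisting force R = c_j·L + N'·tanφ = 39·14.6 + 640.8·tan38.7° = 569.4 + 513.4 = 1082.8 kN/m
FS = R / T = 1082.8 / 511.6 = 2.117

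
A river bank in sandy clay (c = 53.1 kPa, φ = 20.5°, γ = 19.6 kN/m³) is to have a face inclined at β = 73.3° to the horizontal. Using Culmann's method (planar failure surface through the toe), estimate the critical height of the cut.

Culmann's analysis gives the critical failure plane at α_cr = (β + φ)/2 = (73.3 + 20.5)/2 = 46.9°, and the critical height
H_c = (4c/γ) · sinβ cosφ / [1 − cos(β − φ)]
    = (4·53.1/19.6) · sin73.3°·cos20.5° / [1 − cos(52.8°)]
    = 10.837 · 0.9578·0.9367 / [1 − 0.6046]
    = 10.837 · 0.8972 / 0.3954
    = 24.59 m

H_c = 24.59 m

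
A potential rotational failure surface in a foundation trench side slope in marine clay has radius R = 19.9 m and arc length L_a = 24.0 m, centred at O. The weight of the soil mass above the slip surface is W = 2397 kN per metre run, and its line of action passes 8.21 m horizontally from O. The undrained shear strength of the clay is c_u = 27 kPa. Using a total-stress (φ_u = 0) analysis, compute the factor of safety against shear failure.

FS = 0.66

Taking moments about the centre O, the resisting moment is provided by the undrained shear strength acting along the arc:
M_R = c_u·L_a·R = 27·24.00·19.9 = 12895.2 kN·m/m
M_D = W·d = 2397·8.21 = 19679.4 kN·m/m
FS = M_R / M_D = 12895.2 / 19679.4 = 0.655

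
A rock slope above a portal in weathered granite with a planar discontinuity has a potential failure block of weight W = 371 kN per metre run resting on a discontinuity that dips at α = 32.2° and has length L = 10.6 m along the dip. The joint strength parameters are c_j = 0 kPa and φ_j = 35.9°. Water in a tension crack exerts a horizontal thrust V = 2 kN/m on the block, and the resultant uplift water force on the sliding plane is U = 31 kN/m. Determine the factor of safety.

Resolving the block weight along and normal to the plane and applying the Mohr–Coulomb strength on the joint:
N' = W cosα − U − V sinα = 371·cos32.2° − 31 − 2·sin32.2° = 281.9 kN/m
Driving force T = W sinα + V cosα = 371·sin32.2° + 2·cos32.2° = 199.4 kN/m
Resisting force R = c_j·L + N'·tanφ_j = 0·10.6 + 281.9·tan35.9° = 0.0 + 204.0 = 204.0 kN/m
FS = R / T = 204.0 / 199.4 = 1.023

FS = 1.02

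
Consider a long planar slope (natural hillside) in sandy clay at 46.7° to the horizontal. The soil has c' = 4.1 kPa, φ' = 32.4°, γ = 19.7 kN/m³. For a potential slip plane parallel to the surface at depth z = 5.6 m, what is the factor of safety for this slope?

For an infinite slope with a slip plane parallel to the surface (no pore pressure): FS = [c' + γz cos²β tanφ'] / [γz sinβ cosβ].
γz = 19.7·5.6 = 110.32 kN/m²
Numerator = 4.1 + 110.32·cos²46.7°·tan32.4° = 4.1 + 110.32·0.4703·0.6346 = 37.030 kPa
Denominator = 110.32·sin46.7°·cos46.7° = 110.32·0.7278·0.6858 = 55.063 kPa
FS = 37.030 / 55.063 = 0.672

FS = 0.67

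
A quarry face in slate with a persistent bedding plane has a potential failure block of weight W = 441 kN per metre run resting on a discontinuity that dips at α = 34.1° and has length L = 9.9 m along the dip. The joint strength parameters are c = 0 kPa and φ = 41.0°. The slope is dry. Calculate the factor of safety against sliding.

Resolving the block weight along and normal to the plane and applying the Mohr–Coulomb strength on the joint:
N' = W cosα = 441·cos34.1° = 365.2 kN/m
Driving force T = W sinα = 441·sin34.1° = 247.2 kN/m
Resisting force R = c·L + N'·tanφ = 0·9.9 + 365.2·tan41.0° = 0.0 + 317.4 = 317.4 kN/m
FS = R / T = 317.4 / 247.2 = 1.284

FS = 1.28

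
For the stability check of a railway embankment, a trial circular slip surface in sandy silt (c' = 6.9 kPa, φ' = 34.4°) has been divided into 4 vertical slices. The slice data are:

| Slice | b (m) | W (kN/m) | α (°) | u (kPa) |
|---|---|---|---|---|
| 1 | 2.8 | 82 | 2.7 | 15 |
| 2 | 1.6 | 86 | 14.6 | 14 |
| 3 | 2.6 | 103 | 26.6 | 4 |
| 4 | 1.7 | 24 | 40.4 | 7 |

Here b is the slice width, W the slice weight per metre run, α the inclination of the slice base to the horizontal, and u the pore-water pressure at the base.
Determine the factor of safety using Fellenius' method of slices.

FS = 2.20

Ordinary method of slices: FS = Σ[c'·Δl_i + (W_i cosα_i − u_i·Δl_i)·tanφ'] / Σ W_i sinα_i, with Δl_i = b_i / cosα_i.
Slice 1: Δl = 2.8/cos2.7° = 2.803 m; N'_1 = 82·cos2.7° − 15·2.803 = 39.9; c'Δl = 19.34; W sinα = 3.9
Slice 2: Δl = 1.6/cos14.6° = 1.653 m; N'_2 = 86·cos14.6° − 14·1.653 = 60.1; c'Δl = 11.41; W sinα = 21.7
Slice 3: Δl = 2.6/cos26.6° = 2.908 m; N'_3 = 103·cos26.6° − 4·2.908 = 80.5; c'Δl = 20.06; W sinα = 46.1
Slice 4: Δl = 1.7/cos40.4° = 2.232 m; N'_4 = 24·cos40.4° − 7·2.232 = 2.7; c'Δl = 15.40; W sinα = 15.6
Σc'Δl = 66.2 kN/m; ΣN' = 183.1 kN/m; ΣW sinα = 87.2 kN/m
Resisting = 66.2 + 183.1·tan34.4° = 66.2 + 125.3 = 191.6 kN/m
FS = 191.6 / 87.2 = 2.196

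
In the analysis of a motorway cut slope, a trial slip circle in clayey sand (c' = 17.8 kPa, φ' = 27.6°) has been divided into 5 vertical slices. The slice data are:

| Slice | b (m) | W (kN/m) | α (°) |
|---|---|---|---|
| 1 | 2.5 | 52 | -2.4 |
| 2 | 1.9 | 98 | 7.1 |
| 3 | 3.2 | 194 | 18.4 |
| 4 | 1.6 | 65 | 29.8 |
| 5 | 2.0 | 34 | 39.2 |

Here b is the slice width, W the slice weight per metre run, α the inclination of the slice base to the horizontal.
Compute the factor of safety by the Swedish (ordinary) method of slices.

Ordinary method of slices: FS = Σ[c'·Δl_i + (W_i cosα_i)·tanφ'] / Σ W_i sinα_i, with Δl_i = b_i / cosα_i.
Slice 1: Δl = 2.5/cos(-2.4°) = 2.502 m; N'_1 = 52·cos(-2.4°) = 52.0; c'Δl = 44.54; W sinα = -2.2
Slice 2: Δl = 1.9/cos7.1° = 1.915 m; N'_2 = 98·cos7.1° = 97.2; c'Δl = 34.08; W sinα = 12.1
Slice 3: Δl = 3.2/cos18.4° = 3.372 m; N'_3 = 194·cos18.4° = 184.1; c'Δl = 60.03; W sinα = 61.2
Slice 4: Δl = 1.6/cos29.8° = 1.844 m; N'_4 = 65·cos29.8° = 56.4; c'Δl = 32.82; W sinα = 32.3
Slice 5: Δl = 2.0/cos39.2° = 2.581 m; N'_5 = 34·cos39.2° = 26.3; c'Δl = 45.94; W sinα = 21.5
Σc'Δl = 217.4 kN/m; ΣN' = 416.0 kN/m; ΣW sinα = 125.0 kN/m
Resisting = 217.4 + 416.0·tan27.6° = 217.4 + 217.5 = 434.9 kN/m
FS = 434.9 / 125.0 = 3.480

FS = 3.48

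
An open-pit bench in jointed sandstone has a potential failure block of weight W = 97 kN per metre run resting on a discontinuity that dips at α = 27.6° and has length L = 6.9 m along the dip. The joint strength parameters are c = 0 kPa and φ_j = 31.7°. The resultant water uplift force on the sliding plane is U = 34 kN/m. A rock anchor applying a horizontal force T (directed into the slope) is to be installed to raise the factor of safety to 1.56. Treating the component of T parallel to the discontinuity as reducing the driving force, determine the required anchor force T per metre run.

Resolving forces along and normal to the sliding plane, with the horizontal anchor force T adding T·sinα to the effective normal force and T·cosα acting up the plane against the driving force:
FS = [cL + (W cosα − U + T sinα) tanφ_j] / [W sinα − T cosα]
Without the anchor: N' = 52.0 kN/m, driving T_d = 44.9 kN/m, resisting R = 0·6.9 + 52.0·tan31.7° = 32.1 kN/m, FS = 0.71.
Setting FS = 1.56 and solving for T:
1.56·(44.9 − T cos27.6°) = 32.1 + T sin27.6°·tan31.7°
T·(sin27.6°·tan31.7° + 1.56·cos27.6°) = 1.56·44.9 − 32.1
T·(0.4633·0.6176 + 1.56·0.8862) = 70.1 − 32.1 = 38.0
T·1.6686 = 38.0
T = 22.8 kN/m

T = 23 kN/m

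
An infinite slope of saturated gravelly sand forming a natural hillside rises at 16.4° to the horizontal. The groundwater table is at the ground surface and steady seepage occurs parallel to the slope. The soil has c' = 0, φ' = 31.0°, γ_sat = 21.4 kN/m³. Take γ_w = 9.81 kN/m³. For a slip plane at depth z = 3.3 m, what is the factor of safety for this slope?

With seepage parallel to the slope and the water table at the surface, the effective normal stress on the slip plane uses the buoyant unit weight γ' = γ_sat − γ_w while the driving shear stress uses γ_sat:
FS = [c' + γ' z cos²β tanφ'] / [γ_sat z sinβ cosβ]
(For c' = 0 this reduces to FS = (γ'/γ_sat)·tanφ'/tanβ.)
γ' = 21.4 − 9.81 = 11.59 kN/m³
Numerator = 0.0 + 11.59·3.3·cos²16.4°·tan31.0° = 0.0 + 11.59·3.3·0.9203·0.6009 = 21.149 kPa
Denominator = 21.4·3.3·sin16.4°·cos16.4° = 21.4·3.3·0.2823·0.9593 = 19.128 kPa
FS = 21.149 / 19.128 = 1.106

FS = 1.11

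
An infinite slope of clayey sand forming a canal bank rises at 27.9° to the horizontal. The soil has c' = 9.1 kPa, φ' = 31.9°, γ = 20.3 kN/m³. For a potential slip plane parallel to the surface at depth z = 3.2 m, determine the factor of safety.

For an infinite slope with a slip plane parallel to the surface (no pore pressure): FS = [c' + γz cos²β tanφ'] / [γz sinβ cosβ].
γz = 20.3·3.2 = 64.96 kN/m²
Numerator = 9.1 + 64.96·cos²27.9°·tan31.9° = 9.1 + 64.96·0.7810·0.6224 = 40.681 kPa
Denominator = 64.96·sin27.9°·cos27.9° = 64.96·0.4679·0.8838 = 26.864 kPa
FS = 40.681 / 26.864 = 1.514

FS = 1.51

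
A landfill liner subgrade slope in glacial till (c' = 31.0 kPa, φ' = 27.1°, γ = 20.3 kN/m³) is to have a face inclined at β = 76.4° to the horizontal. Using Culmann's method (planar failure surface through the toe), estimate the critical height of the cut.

Culmann's analysis gives the critical failure plane at α_cr = (β + φ')/2 = (76.4 + 27.1)/2 = 51.8°, and the critical height
H_c = (4c'/γ) · sinβ cosφ' / [1 − cos(β − φ')]
    = (4·31.0/20.3) · sin76.4°·cos27.1° / [1 − cos(49.3°)]
    = 6.108 · 0.9720·0.8902 / [1 − 0.6521]
    = 6.108 · 0.8653 / 0.3479
    = 15.19 m

H_c = 15.19 m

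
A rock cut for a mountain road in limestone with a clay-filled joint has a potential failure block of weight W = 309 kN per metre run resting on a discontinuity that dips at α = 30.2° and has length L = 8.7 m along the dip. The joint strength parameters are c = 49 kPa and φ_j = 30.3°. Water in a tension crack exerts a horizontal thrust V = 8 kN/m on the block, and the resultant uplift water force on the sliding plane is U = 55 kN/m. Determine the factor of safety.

Resolving the block weight along and normal to the plane and applying the Mohr–Coulomb strength on the joint:
N' = W cosα − U − V sinα = 309·cos30.2° − 55 − 8·sin30.2° = 208.0 kN/m
Driving force T = W sinα + V cosα = 309·sin30.2° + 8·cos30.2° = 162.3 kN/m
Resisting force R = c·L + N'·tanφ_j = 49·8.7 + 208.0·tan30.3° = 426.3 + 121.6 = 547.9 kN/m
FS = R / T = 547.9 / 162.3 = 3.375

FS = 3.37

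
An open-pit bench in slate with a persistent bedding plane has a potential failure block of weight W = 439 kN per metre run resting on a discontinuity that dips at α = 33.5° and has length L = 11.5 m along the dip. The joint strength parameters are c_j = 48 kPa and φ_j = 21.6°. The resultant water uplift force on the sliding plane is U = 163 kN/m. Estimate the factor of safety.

FS = 2.61

Resolving the block weight along and normal to the plane and applying the Mohr–Coulomb strength on the joint:
N' = W cosα − U = 439·cos33.5° − 163 = 203.1 kN/m
Driving force T = W sinα = 439·sin33.5° = 242.3 kN/m
Resisting force R = c_j·L + N'·tanφ_j = 48·11.5 + 203.1·tan21.6° = 552.0 + 80.4 = 632.4 kN/m
FS = R / T = 632.4 / 242.3 = 2.610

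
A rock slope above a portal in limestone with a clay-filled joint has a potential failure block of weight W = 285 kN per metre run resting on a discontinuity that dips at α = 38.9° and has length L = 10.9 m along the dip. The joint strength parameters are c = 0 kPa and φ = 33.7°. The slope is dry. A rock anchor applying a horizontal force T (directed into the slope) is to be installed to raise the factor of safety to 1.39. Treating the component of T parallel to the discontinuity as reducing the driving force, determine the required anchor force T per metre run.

T = 67 kN/m

Resolving forces along and normal to the sliding plane, with the horizontal anchor force T adding T·sinα to the effective normal force and T·cosα acting up the plane against the driving force:
FS = [cL + (W cosα + T sinα) tanφ] / [W sinα − T cosα]
Without the anchor: N' = 221.8 kN/m, driving T_d = 179.0 kN/m, resisting R = 0·10.9 + 221.8·tan33.7° = 147.9 kN/m, FS = 0.83.
Setting FS = 1.39 and solving for T:
1.39·(179.0 − T cos38.9°) = 147.9 + T sin38.9°·tan33.7°
T·(sin38.9°·tan33.7° + 1.39·cos38.9°) = 1.39·179.0 − 147.9
T·(0.6280·0.6669 + 1.39·0.7782) = 248.8 − 147.9 = 100.8
T·1.5006 = 100.8
T = 67.2 kN/m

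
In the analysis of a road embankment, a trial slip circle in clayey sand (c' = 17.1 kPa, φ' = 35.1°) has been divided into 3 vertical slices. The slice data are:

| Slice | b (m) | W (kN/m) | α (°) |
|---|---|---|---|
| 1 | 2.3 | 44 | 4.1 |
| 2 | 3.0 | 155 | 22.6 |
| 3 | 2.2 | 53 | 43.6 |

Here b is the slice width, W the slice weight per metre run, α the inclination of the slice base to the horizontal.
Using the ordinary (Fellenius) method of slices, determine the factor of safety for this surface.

Ordinary method of slices: FS = Σ[c'·Δl_i + (W_i cosα_i)·tanφ'] / Σ W_i sinα_i, with Δl_i = b_i / cosα_i.
Slice 1: Δl = 2.3/cos4.1° = 2.306 m; N'_1 = 44·cos4.1° = 43.9; c'Δl = 39.43; W sinα = 3.1
Slice 2: Δl = 3.0/cos22.6° = 3.250 m; N'_2 = 155·cos22.6° = 143.1; c'Δl = 55.57; W sinα = 59.6
Slice 3: Δl = 2.2/cos43.6° = 3.038 m; N'_3 = 53·cos43.6° = 38.4; c'Δl = 51.95; W sinα = 36.5
Σc'Δl = 146.9 kN/m; ΣN' = 225.4 kN/m; ΣW sinα = 99.3 kN/m
Resisting = 146.9 + 225.4·tan35.1° = 146.9 + 158.4 = 305.3 kN/m
FS = 305.3 / 99.3 = 3.076

FS = 3.08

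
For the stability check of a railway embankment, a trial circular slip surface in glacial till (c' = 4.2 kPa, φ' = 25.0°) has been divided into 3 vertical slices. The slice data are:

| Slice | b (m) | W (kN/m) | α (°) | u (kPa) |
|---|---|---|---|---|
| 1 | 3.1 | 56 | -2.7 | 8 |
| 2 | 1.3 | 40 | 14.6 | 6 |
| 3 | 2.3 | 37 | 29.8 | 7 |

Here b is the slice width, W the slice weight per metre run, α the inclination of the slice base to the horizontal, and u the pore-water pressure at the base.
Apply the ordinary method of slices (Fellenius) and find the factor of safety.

FS = 2.51

Ordinary method of slices: FS = Σ[c'·Δl_i + (W_i cosα_i − u_i·Δl_i)·tanφ'] / Σ W_i sinα_i, with Δl_i = b_i / cosα_i.
Slice 1: Δl = 3.1/cos(-2.7°) = 3.103 m; N'_1 = 56·cos(-2.7°) − 8·3.103 = 31.1; c'Δl = 13.03; W sinα = -2.6
Slice 2: Δl = 1.3/cos14.6° = 1.343 m; N'_2 = 40·cos14.6° − 6·1.343 = 30.6; c'Δl = 5.64; W sinα = 10.1
Slice 3: Δl = 2.3/cos29.8° = 2.650 m; N'_3 = 37·cos29.8° − 7·2.650 = 13.6; c'Δl = 11.13; W sinα = 18.4
Σc'Δl = 29.8 kN/m; ΣN' = 75.3 kN/m; ΣW sinα = 25.8 kN/m
Resisting = 29.8 + 75.3·tan25.0° = 29.8 + 35.1 = 64.9 kN/m
FS = 64.9 / 25.8 = 2.513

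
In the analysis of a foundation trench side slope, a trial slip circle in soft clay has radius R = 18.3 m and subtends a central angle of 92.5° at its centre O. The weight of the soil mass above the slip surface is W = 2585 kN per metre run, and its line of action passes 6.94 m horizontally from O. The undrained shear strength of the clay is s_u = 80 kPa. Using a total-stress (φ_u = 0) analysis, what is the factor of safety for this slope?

Taking moments about the centre O, the resisting moment is provided by the undrained shear strength acting along the arc:
Arc length L_a = R·θ = 18.3·(92.5°·π/180) = 18.3·1.6144 = 29.54 m
M_R = s_u·L_a·R = 80·29.54·18.3 = 43252.5 kN·m/m
M_D = W·d = 2585·6.94 = 17939.9 kN·m/m
FS = M_R / M_D = 43252.5 / 17939.9 = 2.411

FS = 2.41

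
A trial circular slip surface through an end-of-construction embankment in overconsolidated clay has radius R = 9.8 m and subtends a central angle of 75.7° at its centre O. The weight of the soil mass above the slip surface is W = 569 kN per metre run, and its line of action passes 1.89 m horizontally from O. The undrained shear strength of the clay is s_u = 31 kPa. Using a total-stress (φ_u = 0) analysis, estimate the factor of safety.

FS = 3.66

Taking moments about the centre O, the resisting moment is provided by the undrained shear strength acting along the arc:
Arc length L_a = R·θ = 9.8·(75.7°·π/180) = 9.8·1.3212 = 12.95 m
M_R = s_u·L_a·R = 31·12.95·9.8 = 3933.6 kN·m/m
M_D = W·d = 569·1.89 = 1075.4 kN·m/m
FS = M_R / M_D = 3933.6 / 1075.4 = 3.658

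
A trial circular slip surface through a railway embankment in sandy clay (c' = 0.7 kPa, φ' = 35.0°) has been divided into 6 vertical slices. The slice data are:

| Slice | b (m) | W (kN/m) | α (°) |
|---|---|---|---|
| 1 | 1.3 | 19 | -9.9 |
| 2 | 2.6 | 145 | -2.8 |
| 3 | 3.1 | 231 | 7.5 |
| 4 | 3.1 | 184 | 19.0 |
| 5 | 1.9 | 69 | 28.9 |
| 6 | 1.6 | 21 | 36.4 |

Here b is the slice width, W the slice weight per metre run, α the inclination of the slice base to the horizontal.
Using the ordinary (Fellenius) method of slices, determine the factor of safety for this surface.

FS = 3.67

Ordinary method of slices: FS = Σ[c'·Δl_i + (W_i cosα_i)·tanφ'] / Σ W_i sinα_i, with Δl_i = b_i / cosα_i.
Slice 1: Δl = 1.3/cos(-9.9°) = 1.320 m; N'_1 = 19·cos(-9.9°) = 18.7; c'Δl = 0.92; W sinα = -3.3
Slice 2: Δl = 2.6/cos(-2.8°) = 2.603 m; N'_2 = 145·cos(-2.8°) = 144.8; c'Δl = 1.82; W sinα = -7.1
Slice 3: Δl = 3.1/cos7.5° = 3.127 m; N'_3 = 231·cos7.5° = 229.0; c'Δl = 2.19; W sinα = 30.2
Slice 4: Δl = 3.1/cos19.0° = 3.279 m; N'_4 = 184·cos19.0° = 174.0; c'Δl = 2.30; W sinα = 59.9
Slice 5: Δl = 1.9/cos28.9° = 2.170 m; N'_5 = 69·cos28.9° = 60.4; c'Δl = 1.52; W sinα = 33.3
Slice 6: Δl = 1.6/cos36.4° = 1.988 m; N'_6 = 21·cos36.4° = 16.9; c'Δl = 1.39; W sinα = 12.5
Σc'Δl = 10.1 kN/m; ΣN' = 643.9 kN/m; ΣW sinα = 125.5 kN/m
Resisting = 10.1 + 643.9·tan35.0° = 10.1 + 450.8 = 461.0 kN/m
FS = 461.0 / 125.5 = 3.673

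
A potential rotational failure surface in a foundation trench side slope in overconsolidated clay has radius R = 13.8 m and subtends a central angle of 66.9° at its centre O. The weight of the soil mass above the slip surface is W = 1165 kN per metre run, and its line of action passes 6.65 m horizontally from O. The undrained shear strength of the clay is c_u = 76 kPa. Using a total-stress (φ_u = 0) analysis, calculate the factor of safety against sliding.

FS = 2.18

Taking moments about the centre O, the resisting moment is provided by the undrained shear strength acting along the arc:
Arc length L_a = R·θ = 13.8·(66.9°·π/180) = 13.8·1.1676 = 16.11 m
M_R = c_u·L_a·R = 76·16.11·13.8 = 16899.6 kN·m/m
M_D = W·d = 1165·6.65 = 7747.2 kN·m/m
FS = M_R / M_D = 16899.6 / 7747.2 = 2.181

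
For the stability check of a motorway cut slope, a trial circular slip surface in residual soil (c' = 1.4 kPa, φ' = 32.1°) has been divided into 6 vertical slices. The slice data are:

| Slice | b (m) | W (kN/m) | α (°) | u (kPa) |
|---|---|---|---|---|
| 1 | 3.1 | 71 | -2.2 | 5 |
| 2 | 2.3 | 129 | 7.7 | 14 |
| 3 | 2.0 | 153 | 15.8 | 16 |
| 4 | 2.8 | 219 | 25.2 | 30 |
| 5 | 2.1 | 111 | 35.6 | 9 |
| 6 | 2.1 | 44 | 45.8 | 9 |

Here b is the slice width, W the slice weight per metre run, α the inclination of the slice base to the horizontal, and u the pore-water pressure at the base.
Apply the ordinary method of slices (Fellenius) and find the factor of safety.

FS = 1.22

Ordinary method of slices: FS = Σ[c'·Δl_i + (W_i cosα_i − u_i·Δl_i)·tanφ'] / Σ W_i sinα_i, with Δl_i = b_i / cosα_i.
Slice 1: Δl = 3.1/cos(-2.2°) = 3.102 m; N'_1 = 71·cos(-2.2°) − 5·3.102 = 55.4; c'Δl = 4.34; W sinα = -2.7
Slice 2: Δl = 2.3/cos7.7° = 2.321 m; N'_2 = 129·cos7.7° − 14·2.321 = 95.3; c'Δl = 3.25; W sinα = 17.3
Slice 3: Δl = 2.0/cos15.8° = 2.079 m; N'_3 = 153·cos15.8° − 16·2.079 = 114.0; c'Δl = 2.91; W sinα = 41.7
Slice 4: Δl = 2.8/cos25.2° = 3.095 m; N'_4 = 219·cos25.2° − 30·3.095 = 105.3; c'Δl = 4.33; W sinα = 93.2
Slice 5: Δl = 2.1/cos35.6° = 2.583 m; N'_5 = 111·cos35.6° − 9·2.583 = 67.0; c'Δl = 3.62; W sinα = 64.6
Slice 6: Δl = 2.1/cos45.8° = 3.012 m; N'_6 = 44·cos45.8° − 9·3.012 = 3.6; c'Δl = 4.22; W sinα = 31.5
Σc'Δl = 22.7 kN/m; ΣN' = 440.6 kN/m; ΣW sinα = 245.6 kN/m
Resisting = 22.7 + 440.6·tan32.1° = 22.7 + 276.4 = 299.1 kN/m
FS = 299.1 / 245.6 = 1.218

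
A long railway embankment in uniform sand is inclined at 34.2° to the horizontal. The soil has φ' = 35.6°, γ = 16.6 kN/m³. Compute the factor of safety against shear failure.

FS = 1.05

For a dry cohesionless infinite slope the factor of safety is FS = tanφ' / tanβ.
FS = tan35.6° / tan34.2° = 0.7159 / 0.6796 = 1.053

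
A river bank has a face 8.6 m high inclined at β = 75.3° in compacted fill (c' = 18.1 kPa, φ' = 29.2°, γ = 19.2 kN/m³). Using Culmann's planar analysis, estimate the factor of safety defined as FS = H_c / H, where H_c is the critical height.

FS = 1.21

H_c = (4c'/γ) · sinβ cosφ' / [1 − cos(β − φ')]
    = (4·18.1/19.2) · sin75.3°·cos29.2° / [1 − cos46.1°]
    = 3.771 · 0.8443 / 0.3066 = 10.38 m
FS = H_c / H = 10.38 / 8.6 = 1.208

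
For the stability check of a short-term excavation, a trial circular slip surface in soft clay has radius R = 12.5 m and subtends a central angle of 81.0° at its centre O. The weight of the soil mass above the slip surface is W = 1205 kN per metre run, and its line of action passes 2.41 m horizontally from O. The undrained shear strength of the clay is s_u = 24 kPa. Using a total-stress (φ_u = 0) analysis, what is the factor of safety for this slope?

FS = 1.83

Taking moments about the centre O, the resisting moment is provided by the undrained shear strength acting along the arc:
Arc length L_a = R·θ = 12.5·(81.0°·π/180) = 12.5·1.4137 = 17.67 m
M_R = s_u·L_a·R = 24·17.67·12.5 = 5301.4 kN·m/m
M_D = W·d = 1205·2.41 = 2904.1 kN·m/m
FS = M_R / M_D = 5301.4 / 2904.1 = 1.826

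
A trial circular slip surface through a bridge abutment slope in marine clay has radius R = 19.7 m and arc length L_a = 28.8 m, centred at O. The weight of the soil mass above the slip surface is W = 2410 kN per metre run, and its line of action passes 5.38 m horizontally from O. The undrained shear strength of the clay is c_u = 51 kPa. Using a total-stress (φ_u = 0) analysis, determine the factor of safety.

FS = 2.23

Taking moments about the centre O, the resisting moment is provided by the undrained shear strength acting along the arc:
M_R = c_u·L_a·R = 51·28.80·19.7 = 28935.4 kN·m/m
M_D = W·d = 2410·5.38 = 12965.8 kN·m/m
FS = M_R / M_D = 28935.4 / 12965.8 = 2.232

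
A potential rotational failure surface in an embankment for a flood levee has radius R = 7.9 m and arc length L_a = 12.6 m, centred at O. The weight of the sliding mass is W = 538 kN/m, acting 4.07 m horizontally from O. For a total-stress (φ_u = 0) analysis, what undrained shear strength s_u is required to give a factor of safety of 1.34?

FS = s_u·L_a·R / (W·d), so s_u = FS·W·d / (L_a·R).
s_u = 1.34·538·4.07 / (12.60·7.9) = 2934.1 / 99.54 = 29.48 kPa

s_u = 29.5 kPa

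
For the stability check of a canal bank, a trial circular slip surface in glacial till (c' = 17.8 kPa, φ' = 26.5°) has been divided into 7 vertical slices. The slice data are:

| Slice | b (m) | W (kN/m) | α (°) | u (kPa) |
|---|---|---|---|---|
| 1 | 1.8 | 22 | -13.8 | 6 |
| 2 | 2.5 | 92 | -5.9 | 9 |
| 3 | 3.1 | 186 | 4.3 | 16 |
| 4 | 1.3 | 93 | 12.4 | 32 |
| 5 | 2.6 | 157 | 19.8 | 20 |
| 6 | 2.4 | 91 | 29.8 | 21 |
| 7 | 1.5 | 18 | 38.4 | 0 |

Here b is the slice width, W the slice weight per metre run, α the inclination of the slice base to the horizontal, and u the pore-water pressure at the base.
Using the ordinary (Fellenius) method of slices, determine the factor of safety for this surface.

Ordinary method of slices: FS = Σ[c'·Δl_i + (W_i cosα_i − u_i·Δl_i)·tanφ'] / Σ W_i sinα_i, with Δl_i = b_i / cosα_i.
Slice 1: Δl = 1.8/cos(-13.8°) = 1.854 m; N'_1 = 22·cos(-13.8°) − 6·1.854 = 10.2; c'Δl = 32.99; W sinα = -5.2
Slice 2: Δl = 2.5/cos(-5.9°) = 2.513 m; N'_2 = 92·cos(-5.9°) − 9·2.513 = 68.9; c'Δl = 44.74; W sinα = -9.5
Slice 3: Δl = 3.1/cos4.3° = 3.109 m; N'_3 = 186·cos4.3° − 16·3.109 = 135.7; c'Δl = 55.34; W sinα = 13.9
Slice 4: Δl = 1.3/cos12.4° = 1.331 m; N'_4 = 93·cos12.4° − 32·1.331 = 48.2; c'Δl = 23.69; W sinα = 20.0
Slice 5: Δl = 2.6/cos19.8° = 2.763 m; N'_5 = 157·cos19.8° − 20·2.763 = 92.5; c'Δl = 49.19; W sinα = 53.2
Slice 6: Δl = 2.4/cos29.8° = 2.766 m; N'_6 = 91·cos29.8° − 21·2.766 = 20.9; c'Δl = 49.23; W sinα = 45.2
Slice 7: Δl = 1.5/cos38.4° = 1.914 m; N'_7 = 18·cos38.4° − 0·1.914 = 14.1; c'Δl = 34.07; W sinα = 11.2
Σc'Δl = 289.2 kN/m; ΣN' = 390.6 kN/m; ΣW sinα = 128.8 kN/m
Resisting = 289.2 + 390.6·tan26.5° = 289.2 + 194.7 = 484.0 kN/m
FS = 484.0 / 128.8 = 3.758

FS = 3.76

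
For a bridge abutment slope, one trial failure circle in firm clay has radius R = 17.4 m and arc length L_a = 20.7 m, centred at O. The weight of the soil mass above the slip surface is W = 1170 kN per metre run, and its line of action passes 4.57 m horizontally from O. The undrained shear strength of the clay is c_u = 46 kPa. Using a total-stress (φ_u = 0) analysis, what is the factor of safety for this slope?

FS = 3.10

Taking moments about the centre O, the resisting moment is provided by the undrained shear strength acting along the arc:
M_R = c_u·L_a·R = 46·20.70·17.4 = 16568.3 kN·m/m
M_D = W·d = 1170·4.57 = 5346.9 kN·m/m
FS = M_R / M_D = 16568.3 / 5346.9 = 3.099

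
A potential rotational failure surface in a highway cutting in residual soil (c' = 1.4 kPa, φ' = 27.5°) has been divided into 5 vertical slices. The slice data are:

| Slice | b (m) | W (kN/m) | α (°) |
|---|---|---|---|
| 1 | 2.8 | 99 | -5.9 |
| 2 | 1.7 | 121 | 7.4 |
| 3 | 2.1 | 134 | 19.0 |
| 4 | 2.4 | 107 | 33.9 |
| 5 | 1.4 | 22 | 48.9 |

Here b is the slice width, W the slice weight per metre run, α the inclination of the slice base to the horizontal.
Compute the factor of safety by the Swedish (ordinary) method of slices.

Ordinary method of slices: FS = Σ[c'·Δl_i + (W_i cosα_i)·tanφ'] / Σ W_i sinα_i, with Δl_i = b_i / cosα_i.
Slice 1: Δl = 2.8/cos(-5.9°) = 2.815 m; N'_1 = 99·cos(-5.9°) = 98.5; c'Δl = 3.94; W sinα = -10.2
Slice 2: Δl = 1.7/cos7.4° = 1.714 m; N'_2 = 121·cos7.4° = 120.0; c'Δl = 2.40; W sinα = 15.6
Slice 3: Δl = 2.1/cos19.0° = 2.221 m; N'_3 = 134·cos19.0° = 126.7; c'Δl = 3.11; W sinα = 43.6
Slice 4: Δl = 2.4/cos33.9° = 2.892 m; N'_4 = 107·cos33.9° = 88.8; c'Δl = 4.05; W sinα = 59.7
Slice 5: Δl = 1.4/cos48.9° = 2.130 m; N'_5 = 22·cos48.9° = 14.5; c'Δl = 2.98; W sinα = 16.6
Σc'Δl = 16.5 kN/m; ΣN' = 448.4 kN/m; ΣW sinα = 125.3 kN/m
Resisting = 16.5 + 448.4·tan27.5° = 16.5 + 233.4 = 249.9 kN/m
FS = 249.9 / 125.3 = 1.995

FS = 1.99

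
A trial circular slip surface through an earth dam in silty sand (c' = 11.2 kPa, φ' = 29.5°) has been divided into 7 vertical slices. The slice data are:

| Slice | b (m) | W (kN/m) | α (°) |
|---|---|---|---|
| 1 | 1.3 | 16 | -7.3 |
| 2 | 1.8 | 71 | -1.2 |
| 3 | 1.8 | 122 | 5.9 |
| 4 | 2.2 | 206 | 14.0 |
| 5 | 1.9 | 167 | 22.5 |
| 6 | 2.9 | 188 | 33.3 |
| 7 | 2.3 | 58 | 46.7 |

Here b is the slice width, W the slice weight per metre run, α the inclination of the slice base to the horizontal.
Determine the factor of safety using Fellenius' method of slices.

FS = 2.27

Ordinary method of slices: FS = Σ[c'·Δl_i + (W_i cosα_i)·tanφ'] / Σ W_i sinα_i, with Δl_i = b_i / cosα_i.
Slice 1: Δl = 1.3/cos(-7.3°) = 1.311 m; N'_1 = 16·cos(-7.3°) = 15.9; c'Δl = 14.68; W sinα = -2.0
Slice 2: Δl = 1.8/cos(-1.2°) = 1.800 m; N'_2 = 71·cos(-1.2°) = 71.0; c'Δl = 20.16; W sinα = -1.5
Slice 3: Δl = 1.8/cos5.9° = 1.810 m; N'_3 = 122·cos5.9° = 121.4; c'Δl = 20.27; W sinα = 12.5
Slice 4: Δl = 2.2/cos14.0° = 2.267 m; N'_4 = 206·cos14.0° = 199.9; c'Δl = 25.39; W sinα = 49.8
Slice 5: Δl = 1.9/cos22.5° = 2.057 m; N'_5 = 167·cos22.5° = 154.3; c'Δl = 23.03; W sinα = 63.9
Slice 6: Δl = 2.9/cos33.3° = 3.470 m; N'_6 = 188·cos33.3° = 157.1; c'Δl = 38.86; W sinα = 103.2
Slice 7: Δl = 2.3/cos46.7° = 3.354 m; N'_7 = 58·cos46.7° = 39.8; c'Δl = 37.56; W sinα = 42.2
Σc'Δl = 180.0 kN/m; ΣN' = 759.3 kN/m; ΣW sinα = 268.2 kN/m
Resisting = 180.0 + 759.3·tan29.5° = 180.0 + 429.6 = 609.5 kN/m
FS = 609.5 / 268.2 = 2.273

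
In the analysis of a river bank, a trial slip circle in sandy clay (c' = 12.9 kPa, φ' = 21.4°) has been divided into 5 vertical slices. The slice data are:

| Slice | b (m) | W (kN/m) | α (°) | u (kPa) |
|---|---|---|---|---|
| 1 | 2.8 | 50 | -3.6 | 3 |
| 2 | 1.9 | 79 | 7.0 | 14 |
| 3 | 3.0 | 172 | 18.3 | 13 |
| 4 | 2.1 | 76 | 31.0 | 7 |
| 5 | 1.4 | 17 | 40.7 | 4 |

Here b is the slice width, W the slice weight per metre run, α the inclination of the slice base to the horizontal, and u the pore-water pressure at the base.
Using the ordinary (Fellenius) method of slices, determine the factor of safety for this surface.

FS = 2.37

Ordinary method of slices: FS = Σ[c'·Δl_i + (W_i cosα_i − u_i·Δl_i)·tanφ'] / Σ W_i sinα_i, with Δl_i = b_i / cosα_i.
Slice 1: Δl = 2.8/cos(-3.6°) = 2.806 m; N'_1 = 50·cos(-3.6°) − 3·2.806 = 41.5; c'Δl = 36.19; W sinα = -3.1
Slice 2: Δl = 1.9/cos7.0° = 1.914 m; N'_2 = 79·cos7.0° − 14·1.914 = 51.6; c'Δl = 24.69; W sinα = 9.6
Slice 3: Δl = 3.0/cos18.3° = 3.160 m; N'_3 = 172·cos18.3° − 13·3.160 = 122.2; c'Δl = 40.76; W sinα = 54.0
Slice 4: Δl = 2.1/cos31.0° = 2.450 m; N'_4 = 76·cos31.0° − 7·2.450 = 48.0; c'Δl = 31.60; W sinα = 39.1
Slice 5: Δl = 1.4/cos40.7° = 1.847 m; N'_5 = 17·cos40.7° − 4·1.847 = 5.5; c'Δl = 23.82; W sinα = 11.1
Σc'Δl = 157.1 kN/m; ΣN' = 268.8 kN/m; ΣW sinα = 110.7 kN/m
Resisting = 157.1 + 268.8·tan21.4° = 157.1 + 105.3 = 262.4 kN/m
FS = 262.4 / 110.7 = 2.370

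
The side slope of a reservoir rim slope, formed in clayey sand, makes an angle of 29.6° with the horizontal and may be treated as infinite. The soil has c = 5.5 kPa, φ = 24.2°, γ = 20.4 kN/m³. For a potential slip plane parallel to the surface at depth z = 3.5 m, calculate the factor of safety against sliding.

FS = 0.97

For an infinite slope with a slip plane parallel to the surface (no pore pressure): FS = [c + γz cos²β tanφ] / [γz sinβ cosβ].
γz = 20.4·3.5 = 71.40 kN/m²
Numerator = 5.5 + 71.40·cos²29.6°·tan24.2° = 5.5 + 71.40·0.7560·0.4494 = 29.760 kPa
Denominator = 71.40·sin29.6°·cos29.6° = 71.40·0.4939·0.8695 = 30.665 kPa
FS = 29.760 / 30.665 = 0.970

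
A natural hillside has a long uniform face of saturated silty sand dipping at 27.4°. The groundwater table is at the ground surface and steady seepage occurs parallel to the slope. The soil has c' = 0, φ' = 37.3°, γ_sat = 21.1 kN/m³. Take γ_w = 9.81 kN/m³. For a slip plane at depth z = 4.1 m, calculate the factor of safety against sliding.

FS = 0.79

With seepage parallel to the slope and the water table at the surface, the effective normal stress on the slip plane uses the buoyant unit weight γ' = γ_sat − γ_w while the driving shear stress uses γ_sat:
FS = [c' + γ' z cos²β tanφ'] / [γ_sat z sinβ cosβ]
(For c' = 0 this reduces to FS = (γ'/γ_sat)·tanφ'/tanβ.)
γ' = 21.1 − 9.81 = 11.29 kN/m³
Numerator = 0.0 + 11.29·4.1·cos²27.4°·tan37.3° = 0.0 + 11.29·4.1·0.7882·0.7618 = 27.795 kPa
Denominator = 21.1·4.1·sin27.4°·cos27.4° = 21.1·4.1·0.4602·0.8878 = 35.346 kPa
FS = 27.795 / 35.346 = 0.786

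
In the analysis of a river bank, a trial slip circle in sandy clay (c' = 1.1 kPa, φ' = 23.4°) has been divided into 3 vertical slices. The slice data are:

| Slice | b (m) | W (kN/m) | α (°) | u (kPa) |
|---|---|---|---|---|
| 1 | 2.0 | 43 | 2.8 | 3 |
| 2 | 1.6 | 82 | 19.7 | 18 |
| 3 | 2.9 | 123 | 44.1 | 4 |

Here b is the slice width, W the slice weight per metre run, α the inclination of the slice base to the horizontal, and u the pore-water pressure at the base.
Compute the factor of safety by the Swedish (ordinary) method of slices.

FS = 0.66

Ordinary method of slices: FS = Σ[c'·Δl_i + (W_i cosα_i − u_i·Δl_i)·tanφ'] / Σ W_i sinα_i, with Δl_i = b_i / cosα_i.
Slice 1: Δl = 2.0/cos2.8° = 2.002 m; N'_1 = 43·cos2.8° − 3·2.002 = 36.9; c'Δl = 2.20; W sinα = 2.1
Slice 2: Δl = 1.6/cos19.7° = 1.699 m; N'_2 = 82·cos19.7° − 18·1.699 = 46.6; c'Δl = 1.87; W sinα = 27.6
Slice 3: Δl = 2.9/cos44.1° = 4.038 m; N'_3 = 123·cos44.1° − 4·4.038 = 72.2; c'Δl = 4.44; W sinα = 85.6
Σc'Δl = 8.5 kN/m; ΣN' = 155.7 kN/m; ΣW sinα = 115.3 kN/m
Resisting = 8.5 + 155.7·tan23.4° = 8.5 + 67.4 = 75.9 kN/m
FS = 75.9 / 115.3 = 0.658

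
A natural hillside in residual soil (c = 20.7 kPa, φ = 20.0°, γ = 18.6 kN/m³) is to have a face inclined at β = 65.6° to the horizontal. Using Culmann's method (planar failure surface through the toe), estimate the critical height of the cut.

H_c = 12.68 m

Culmann's analysis gives the critical failure plane at α_cr = (β + φ)/2 = (65.6 + 20.0)/2 = 42.8°, and the critical height
H_c = (4c/γ) · sinβ cosφ / [1 − cos(β − φ)]
    = (4·20.7/18.6) · sin65.6°·cos20.0° / [1 − cos(45.6°)]
    = 4.452 · 0.9107·0.9397 / [1 − 0.6997]
    = 4.452 · 0.8558 / 0.3003
    = 12.68 m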